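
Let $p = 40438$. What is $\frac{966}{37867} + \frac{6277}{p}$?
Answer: $\frac{276754267}{1531265746} \approx 0.18074$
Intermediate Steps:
$\frac{966}{37867} + \frac{6277}{p} = \frac{966}{37867} + \frac{6277}{40438} = \frac{276754267}{1531265746}$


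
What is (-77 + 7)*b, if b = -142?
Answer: 9940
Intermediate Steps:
(-77 + 7)*b = (-77 + 7)*(-142) = -70*(-142) = 9940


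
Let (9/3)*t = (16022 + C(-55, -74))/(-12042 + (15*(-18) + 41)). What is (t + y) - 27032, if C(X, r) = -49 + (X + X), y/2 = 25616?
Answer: 890858737/36813 ≈ 24200.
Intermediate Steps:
y = 51232 (y = 2*25616 = 51232)
C(X, r) = -49 + 2*X
t = -15863/36813 (t = ((16022 + (-49 + 2*(-55)))/(-12042 + (15*(-18) + 41)))/3 = ((16022 + (-49 - 110))/(-12042 + (-270 + 41)))/3 = ((16022 - 159)/(-12042 - 229))/3 = (15863/(-12271))/3 = (15863*(-1/12271))/3 = (⅓)*(-15863/12271) = -15863/36813 ≈ -0.43091)
(t + y) - 27032 = (-15863/36813 + 51232) - 27032 = 1885987753/36813 - 27032 = 890858737/36813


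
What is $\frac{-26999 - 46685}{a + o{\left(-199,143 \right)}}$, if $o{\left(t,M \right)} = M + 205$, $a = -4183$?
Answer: $\frac{5668}{295} \approx 19.214$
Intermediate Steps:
$o{\left(t,M \right)} = 205 + M$
$\frac{-26999 - 46685}{a + o{\left(-199,143 \right)}} = \frac{-26999 - 46685}{-4183 + \left(205 + 143\right)} = - \frac{73684}{-4183 + 348} = - \frac{73684}{-3835} = \left(-73684\right) \left(- \frac{1}{3835}\right) = \frac{5668}{295}$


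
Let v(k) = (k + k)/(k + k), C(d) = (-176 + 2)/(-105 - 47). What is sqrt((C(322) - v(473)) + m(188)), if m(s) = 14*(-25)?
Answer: I*sqrt(505191)/38 ≈ 18.704*I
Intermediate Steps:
C(d) = 87/76 (C(d) = -174/(-152) = -174*(-1/152) = 87/76)
m(s) = -350
v(k) = 1 (v(k) = (2*k)/((2*k)) = (2*k)*(1/(2*k)) = 1)
sqrt((C(322) - v(473)) + m(188)) = sqrt((87/76 - 1*1) - 350) = sqrt((87/76 - 1) - 350) = sqrt(11/76 - 350) = sqrt(-26589/76) = I*sqrt(505191)/38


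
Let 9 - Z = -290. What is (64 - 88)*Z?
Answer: -7176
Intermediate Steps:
Z = 299 (Z = 9 - 1*(-290) = 9 + 290 = 299)
(64 - 88)*Z = (64 - 88)*299 = -24*299 = -7176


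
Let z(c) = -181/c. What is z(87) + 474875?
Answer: 41313944/87 ≈ 4.7487e+5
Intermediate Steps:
z(87) + 474875 = -181/87 + 474875 = 41313944/87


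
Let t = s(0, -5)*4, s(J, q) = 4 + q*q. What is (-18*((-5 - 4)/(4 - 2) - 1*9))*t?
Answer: 28188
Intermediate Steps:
s(J, q) = 4 + q**2
t = 116 (t = (4 + (-5)**2)*4 = (4 + 25)*4 = 29*4 = 116)
(-18*((-5 - 4)/(4 - 2) - 1*9))*t = -18*((-5 - 4)/(4 - 2) - 1*9)*116 = -18*(-9/2 - 9)*116 = -18*(-27/2)*116 = 243*116 = 28188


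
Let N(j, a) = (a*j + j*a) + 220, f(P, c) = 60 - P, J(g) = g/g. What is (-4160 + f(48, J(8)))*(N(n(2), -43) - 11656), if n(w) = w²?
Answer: 48863440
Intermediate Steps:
J(g) = 1
N(j, a) = 220 + 2*a*j (N(j, a) = (a*j + a*j) + 220 = 2*a*j + 220 = 220 + 2*a*j)
(-4160 + f(48, J(8)))*(N(n(2), -43) - 11656) = (-4160 + (60 - 1*48))*((220 + 2*(-43)*2²) - 11656) = (-4160 + (60 - 48))*((220 + 2*(-43)*4) - 11656) = (-4160 + 12)*((220 - 344) - 11656) = -4148*(-124 - 11656) = -4148*(-11780) = 48863440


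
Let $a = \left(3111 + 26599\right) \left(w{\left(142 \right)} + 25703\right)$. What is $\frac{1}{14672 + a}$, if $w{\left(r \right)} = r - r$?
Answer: $\frac{1}{763650802} \approx 1.3095 \cdot 10^{-9}$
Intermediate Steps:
$w{\left(r \right)} = 0$
$a = 763636130$ ($a = \left(3111 + 26599\right) \left(0 + 25703\right) = 29710 \cdot 25703 = 763636130$)
$\frac{1}{14672 + a} = \frac{1}{14672 + 763636130} = \frac{1}{763650802}$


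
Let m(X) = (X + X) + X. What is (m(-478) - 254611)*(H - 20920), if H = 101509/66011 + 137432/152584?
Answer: 6743147748606262530/1259027803 ≈ 5.3558e+9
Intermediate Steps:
m(X) = 3*X (m(X) = 2*X + X = 3*X)
H = 3070084126/1259027803 (H = 101509*(1/66011) + 137432*(1/152584) = 101509/66011 + 17179/19073 = 3070084126/1259027803 ≈ 2.4385)
(m(-478) - 254611)*(H - 20920) = (3*(-478) - 254611)*(3070084126/1259027803 - 20920) = (-1434 - 254611)*(-26335791554634/1259027803) = -256045*(-26335791554634/1259027803) = 6743147748606262530/1259027803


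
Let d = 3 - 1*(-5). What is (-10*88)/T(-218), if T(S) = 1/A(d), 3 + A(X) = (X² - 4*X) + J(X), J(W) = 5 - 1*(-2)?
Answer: -31680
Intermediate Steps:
J(W) = 7 (J(W) = 5 + 2 = 7)
d = 8 (d = 3 + 5 = 8)
A(X) = 4 + X² - 4*X (A(X) = -3 + ((X² - 4*X) + 7) = -3 + (7 + X² - 4*X) = 4 + X² - 4*X)
T(S) = 1/36 (T(S) = 1/(4 + 8² - 4*8) = 1/(4 + 64 - 32) = 1/36)
(-10*88)/T(-218) = (-10*88)/(1/36) = -880*36 = -31680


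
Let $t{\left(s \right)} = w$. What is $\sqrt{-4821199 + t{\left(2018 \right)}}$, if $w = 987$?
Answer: $2 i \sqrt{1205053} \approx 2195.5 i$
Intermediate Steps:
$t{\left(s \right)} = 987$
$\sqrt{-4821199 + t{\left(2018 \right)}} = \sqrt{-4821199 + 987} = \sqrt{-4820212} = 2 i \sqrt{1205053}$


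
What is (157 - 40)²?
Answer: 13689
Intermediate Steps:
(157 - 40)² = 117² = 13689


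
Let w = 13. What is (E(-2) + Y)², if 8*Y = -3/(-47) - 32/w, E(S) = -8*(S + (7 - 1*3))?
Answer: 6347786929/23892544 ≈ 265.68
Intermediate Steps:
E(S) = -32 - 8*S (E(S) = -8*(S + (7 - 3)) = -8*(S + 4) = -8*(4 + S) = -32 - 8*S)
Y = -1465/4888 (Y = (-3/(-47) - 32/13)/8 = (-3*(-1/47) - 32*1/13)/8 = (3/47 - 32/13)/8 = (⅛)*(-1465/611) = -1465/4888 ≈ -0.29971)
(E(-2) + Y)² = ((-32 - 8*(-2)) - 1465/4888)² = ((-32 + 16) - 1465/4888)² = (-16 - 1465/4888)² = (-79673/4888)² = 6347786929/23892544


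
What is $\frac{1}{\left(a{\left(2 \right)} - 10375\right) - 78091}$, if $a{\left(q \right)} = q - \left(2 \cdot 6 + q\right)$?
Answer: $- \frac{1}{88478} \approx -1.1302 \cdot 10^{-5}$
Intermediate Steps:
$a{\left(q \right)} = -12$ ($a{\left(q \right)} = q - \left(12 + q\right) = -12$)
$\frac{1}{\left(a{\left(2 \right)} - 10375\right) - 78091} = \frac{1}{\left(-12 - 10375\right) - 78091} = \frac{1}{-10387 - 78091} = \frac{1}{-88478} = - \frac{1}{88478}$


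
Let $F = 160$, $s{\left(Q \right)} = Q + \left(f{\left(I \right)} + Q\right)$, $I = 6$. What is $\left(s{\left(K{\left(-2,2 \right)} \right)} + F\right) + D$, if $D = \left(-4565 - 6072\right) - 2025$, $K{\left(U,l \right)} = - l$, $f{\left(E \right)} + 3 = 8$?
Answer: $-12501$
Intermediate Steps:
$f{\left(E \right)} = 5$ ($f{\left(E \right)} = -3 + 8 = 5$)
$D = -12662$ ($D = -10637 - 2025 = -12662$)
$s{\left(Q \right)} = 5 + 2 Q$ ($s{\left(Q \right)} = Q + \left(5 + Q\right) = 5 + 2 Q$)
$\left(s{\left(K{\left(-2,2 \right)} \right)} + F\right) + D = \left(\left(5 + 2 \left(\left(-1\right) 2\right)\right) + 160\right) - 12662 = \left(\left(5 + 2 \left(-2\right)\right) + 160\right) - 12662 = \left(\left(5 - 4\right) + 160\right) - 12662 = \left(1 + 160\right) - 12662 = 161 - 12662 = -12501$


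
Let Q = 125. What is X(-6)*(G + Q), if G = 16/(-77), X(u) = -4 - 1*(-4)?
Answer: 0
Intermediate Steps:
X(u) = 0 (X(u) = -4 + 4 = 0)
G = -16/77 (G = 16*(-1/77) = -16/77 ≈ -0.20779)
X(-6)*(G + Q) = 0*(-16/77 + 125) = 0*(9609/77) = 0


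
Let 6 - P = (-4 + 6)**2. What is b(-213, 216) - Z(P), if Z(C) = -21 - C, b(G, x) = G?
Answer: -190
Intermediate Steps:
P = 2 (P = 6 - (-4 + 6)**2 = 6 - 1*2**2 = 6 - 1*4 = 6 - 4 = 2)
b(-213, 216) - Z(P) = -213 - (-21 - 1*2) = -213 - (-21 - 2) = -213 - 1*(-23) = -213 + 23 = -190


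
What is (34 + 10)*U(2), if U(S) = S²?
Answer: 176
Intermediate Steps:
(34 + 10)*U(2) = (34 + 10)*2² = 44*4 = 176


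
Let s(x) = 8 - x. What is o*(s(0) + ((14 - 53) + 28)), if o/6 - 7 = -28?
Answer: 378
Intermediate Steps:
o = -126 (o = 42 + 6*(-28) = 42 - 168 = -126)
o*(s(0) + ((14 - 53) + 28)) = -126*((8 - 1*0) + ((14 - 53) + 28)) = -126*((8 + 0) + (-39 + 28)) = -126*(8 - 11) = -126*(-3) = 378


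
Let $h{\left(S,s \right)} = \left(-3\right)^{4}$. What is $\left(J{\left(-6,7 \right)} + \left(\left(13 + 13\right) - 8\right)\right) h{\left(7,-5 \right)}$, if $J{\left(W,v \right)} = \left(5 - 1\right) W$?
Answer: $-486$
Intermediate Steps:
$J{\left(W,v \right)} = 4 W$
$h{\left(S,s \right)} = 81$
$\left(J{\left(-6,7 \right)} + \left(\left(13 + 13\right) - 8\right)\right) h{\left(7,-5 \right)} = \left(4 \left(-6\right) + \left(\left(13 + 13\right) - 8\right)\right) 81 = \left(-24 + \left(26 - 8\right)\right) 81 = \left(-24 + 18\right) 81 = \left(-6\right) 81 = -486$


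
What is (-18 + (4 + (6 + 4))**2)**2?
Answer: 31684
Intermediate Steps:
(-18 + (4 + (6 + 4))**2)**2 = (-18 + (4 + 10)**2)**2 = (-18 + 14**2)**2 = (-18 + 196)**2 = 178**2 = 31684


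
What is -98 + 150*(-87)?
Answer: -13148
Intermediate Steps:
-98 + 150*(-87) = -98 - 13050 = -13148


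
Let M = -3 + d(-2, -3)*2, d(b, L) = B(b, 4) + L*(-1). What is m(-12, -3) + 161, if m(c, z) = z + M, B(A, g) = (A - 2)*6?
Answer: 113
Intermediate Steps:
B(A, g) = -12 + 6*A (B(A, g) = (-2 + A)*6 = -12 + 6*A)
d(b, L) = -12 - L + 6*b (d(b, L) = (-12 + 6*b) + L*(-1) = (-12 + 6*b) - L = -12 - L + 6*b)
M = -45 (M = -3 + (-12 - 1*(-3) + 6*(-2))*2 = -3 + (-12 + 3 - 12)*2 = -3 - 21*2 = -3 - 42 = -45)
m(c, z) = -45 + z (m(c, z) = z - 45 = -45 + z)
m(-12, -3) + 161 = (-45 - 3) + 161 = -48 + 161 = 113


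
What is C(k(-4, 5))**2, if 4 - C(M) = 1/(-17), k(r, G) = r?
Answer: 4761/289 ≈ 16.474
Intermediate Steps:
C(M) = 69/17 (C(M) = 4 - 1/(-17) = 4 - 1*(-1/17) = 4 + 1/17 = 69/17)
C(k(-4, 5))**2 = (69/17)**2 = 4761/289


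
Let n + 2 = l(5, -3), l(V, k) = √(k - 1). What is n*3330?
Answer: -6660 + 6660*I ≈ -6660.0 + 6660.0*I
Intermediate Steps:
l(V, k) = √(-1 + k)
n = -2 + 2*I (n = -2 + √(-1 - 3) = -2 + √(-4) = -2 + 2*I ≈ -2.0 + 2.0*I)
n*3330 = (-2 + 2*I)*3330 = -6660 + 6660*I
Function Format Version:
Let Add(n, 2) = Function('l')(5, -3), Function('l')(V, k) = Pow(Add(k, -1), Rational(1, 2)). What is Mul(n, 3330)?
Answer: Add(-6660, Mul(6660, I)) ≈ Add(-6660.0, Mul(6660.0, I))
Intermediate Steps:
Function('l')(V, k) = Pow(Add(-1, k), Rational(1, 2))
n = Add(-2, Mul(2, I)) (n = Add(-2, Pow(Add(-1, -3), Rational(1, 2))) = Add(-2, Pow(-4, Rational(1, 2))) = Add(-2, Mul(2, I)) ≈ Add(-2.0000, Mul(2.0000, I)))
Mul(n, 3330) = Mul(Add(-2, Mul(2, I)), 3330) = Add(-6660, Mul(6660, I))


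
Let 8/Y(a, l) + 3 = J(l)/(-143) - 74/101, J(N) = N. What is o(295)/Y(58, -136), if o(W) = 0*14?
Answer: 0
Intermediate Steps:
o(W) = 0
Y(a, l) = 8/(-377/101 - l/143) (Y(a, l) = 8/(-3 + (l/(-143) - 74/101)) = 8/(-3 + (l*(-1/143) - 74*1/101)) = 8/(-3 + (-l/143 - 74/101)) = 8/(-3 + (-74/101 - l/143)) = 8/(-377/101 - l/143))
o(295)/Y(58, -136) = 0/((-115544/(53911 + 101*(-136)))) = 0/((-115544/(53911 - 13736))) = 0/((-115544/40175)) = 0/((-115544*1/40175)) = 0/(-115544/40175) = 0*(-40175/115544) = 0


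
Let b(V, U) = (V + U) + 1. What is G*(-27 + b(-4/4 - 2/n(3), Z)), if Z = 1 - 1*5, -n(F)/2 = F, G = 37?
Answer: -3404/3 ≈ -1134.7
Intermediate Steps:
n(F) = -2*F
Z = -4 (Z = 1 - 5 = -4)
b(V, U) = 1 + U + V (b(V, U) = (U + V) + 1 = 1 + U + V)
G*(-27 + b(-4/4 - 2/n(3), Z)) = 37*(-27 + (1 - 4 + (-4/4 - 2/((-2*3))))) = 37*(-27 + (1 - 4 + (-4*1/4 - 2/(-6)))) = 37*(-27 + (1 - 4 + (-1 - 2*(-1/6)))) = 37*(-27 + (1 - 4 + (-1 + 1/3))) = 37*(-27 + (1 - 4 - 2/3)) = 37*(-27 - 11/3) = 37*(-92/3) = -3404/3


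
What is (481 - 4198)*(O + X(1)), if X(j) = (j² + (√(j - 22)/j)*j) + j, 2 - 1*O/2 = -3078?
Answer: -22904154 - 3717*I*√21 ≈ -2.2904e+7 - 17033.0*I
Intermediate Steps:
O = 6160 (O = 4 - 2*(-3078) = 4 + 6156 = 6160)
X(j) = j + j² + √(-22 + j) (X(j) = (j² + (√(-22 + j)/j)*j) + j = (j² + √(-22 + j)) + j = j + j² + √(-22 + j))
(481 - 4198)*(O + X(1)) = (481 - 4198)*(6160 + (1 + 1² + √(-22 + 1))) = -3717*(6160 + (1 + 1 + √(-21))) = -3717*(6160 + (1 + 1 + I*√21)) = -3717*(6160 + (2 + I*√21)) = -3717*(6162 + I*√21) = -22904154 - 3717*I*√21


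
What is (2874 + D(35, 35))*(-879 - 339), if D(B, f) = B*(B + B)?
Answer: -6484632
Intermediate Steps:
D(B, f) = 2*B² (D(B, f) = B*(2*B) = 2*B²)
(2874 + D(35, 35))*(-879 - 339) = (2874 + 2*35²)*(-879 - 339) = (2874 + 2*1225)*(-1218) = (2874 + 2450)*(-1218) = 5324*(-1218) = -6484632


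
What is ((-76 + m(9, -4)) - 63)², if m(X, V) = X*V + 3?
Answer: 29584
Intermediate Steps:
m(X, V) = 3 + V*X (m(X, V) = V*X + 3 = 3 + V*X)
((-76 + m(9, -4)) - 63)² = ((-76 + (3 - 4*9)) - 63)² = ((-76 + (3 - 36)) - 63)² = ((-76 - 33) - 63)² = (-109 - 63)² = (-172)² = 29584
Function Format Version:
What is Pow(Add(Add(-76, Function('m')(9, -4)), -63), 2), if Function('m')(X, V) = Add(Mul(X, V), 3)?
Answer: 29584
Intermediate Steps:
Function('m')(X, V) = Add(3, Mul(V, X)) (Function('m')(X, V) = Add(Mul(V, X), 3) = Add(3, Mul(V, X)))
Pow(Add(Add(-76, Function('m')(9, -4)), -63), 2) = Pow(Add(Add(-76, Add(3, Mul(-4, 9))), -63), 2) = Pow(Add(Add(-76, Add(3, -36)), -63), 2) = Pow(Add(Add(-76, -33), -63), 2) = Pow(Add(-109, -63), 2) = Pow(-172, 2) = 29584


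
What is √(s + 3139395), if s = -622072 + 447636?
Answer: √2964959 ≈ 1721.9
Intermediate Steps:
s = -174436
√(s + 3139395) = √(-174436 + 3139395) = √2964959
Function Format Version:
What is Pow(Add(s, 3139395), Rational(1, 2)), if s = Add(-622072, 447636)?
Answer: Pow(2964959, Rational(1, 2)) ≈ 1721.9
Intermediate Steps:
s = -174436
Pow(Add(s, 3139395), Rational(1, 2)) = Pow(Add(-174436, 3139395), Rational(1, 2)) = Pow(2964959, Rational(1, 2))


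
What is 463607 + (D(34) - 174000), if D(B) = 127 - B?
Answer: 289700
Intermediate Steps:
463607 + (D(34) - 174000) = 463607 + ((127 - 1*34) - 174000) = 463607 + ((127 - 34) - 174000) = 463607 + (93 - 174000) = 463607 - 173907 = 289700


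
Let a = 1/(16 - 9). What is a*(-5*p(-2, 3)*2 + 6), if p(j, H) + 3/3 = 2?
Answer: -4/7 ≈ -0.57143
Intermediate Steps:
p(j, H) = 1 (p(j, H) = -1 + 2 = 1)
a = 1/7 ≈ 0.14286
a*(-5*p(-2, 3)*2 + 6) = (-5*1*2 + 6)/7 = (-5*2 + 6)/7 = (-10 + 6)/7 = (1/7)*(-4) = -4/7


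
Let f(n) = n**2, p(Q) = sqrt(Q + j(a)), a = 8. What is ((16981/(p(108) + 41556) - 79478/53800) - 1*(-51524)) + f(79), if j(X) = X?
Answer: 134167236180298231/2322681871900 - 16981*sqrt(29)/863450510 ≈ 57764.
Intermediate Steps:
p(Q) = sqrt(8 + Q) (p(Q) = sqrt(Q + 8) = sqrt(8 + Q))
((16981/(p(108) + 41556) - 79478/53800) - 1*(-51524)) + f(79) = ((16981/(sqrt(8 + 108) + 41556) - 79478/53800) - 1*(-51524)) + 79**2 = ((16981/(sqrt(116) + 41556) - 79478*1/53800) + 51524) + 6241 = ((16981/(2*sqrt(29) + 41556) - 39739/26900) + 51524) + 6241 = ((16981/(41556 + 2*sqrt(29)) - 39739/26900) + 51524) + 6241 = ((-39739/26900 + 16981/(41556 + 2*sqrt(29))) + 51524) + 6241 = (1385955861/26900 + 16981/(41556 + 2*sqrt(29))) + 6241 = 1553838761/26900 + 16981/(41556 + 2*sqrt(29))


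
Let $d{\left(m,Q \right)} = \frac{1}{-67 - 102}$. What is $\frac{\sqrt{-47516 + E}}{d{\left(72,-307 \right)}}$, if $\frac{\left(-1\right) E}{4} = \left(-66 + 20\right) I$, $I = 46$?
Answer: $- 338 i \sqrt{9763} \approx - 33397.0 i$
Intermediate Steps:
$d{\left(m,Q \right)} = - \frac{1}{169}$ ($d{\left(m,Q \right)} = \frac{1}{-169} = - \frac{1}{169}$)
$E = 8464$ ($E = - 4 \left(-66 + 20\right) 46 = - 4 \left(\left(-46\right) 46\right) = \left(-4\right) \left(-2116\right) = 8464$)
$\frac{\sqrt{-47516 + E}}{d{\left(72,-307 \right)}} = \frac{\sqrt{-47516 + 8464}}{- \frac{1}{169}} = \sqrt{-39052} \left(-169\right) = 2 i \sqrt{9763} \left(-169\right) = - 338 i \sqrt{9763}$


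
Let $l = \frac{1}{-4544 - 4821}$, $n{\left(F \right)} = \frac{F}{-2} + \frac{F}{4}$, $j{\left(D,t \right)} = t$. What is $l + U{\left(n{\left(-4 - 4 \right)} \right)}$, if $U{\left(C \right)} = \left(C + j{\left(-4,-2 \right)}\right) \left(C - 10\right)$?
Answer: $- \frac{1}{9365} \approx -0.00010678$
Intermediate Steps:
$n{\left(F \right)} = - \frac{F}{4}$ ($n{\left(F \right)} = F \left(- \frac{1}{2}\right) + F \frac{1}{4} = - \frac{F}{2} + \frac{F}{4} = - \frac{F}{4}$)
$U{\left(C \right)} = \left(-10 + C\right) \left(-2 + C\right)$ ($U{\left(C \right)} = \left(C - 2\right) \left(C - 10\right) = \left(-2 + C\right) \left(-10 + C\right) = \left(-10 + C\right) \left(-2 + C\right)$)
$l = - \frac{1}{9365}$ ($l = \frac{1}{-9365} = - \frac{1}{9365} \approx -0.00010678$)
$l + U{\left(n{\left(-4 - 4 \right)} \right)} = - \frac{1}{9365} + \left(20 + \left(- \frac{-4 - 4}{4}\right)^{2} - 12 \left(- \frac{-4 - 4}{4}\right)\right) = - \frac{1}{9365} + \left(20 + \left(\left(- \frac{1}{4}\right) \left(-8\right)\right)^{2} - 12 \left(\left(- \frac{1}{4}\right) \left(-8\right)\right)\right) = - \frac{1}{9365} + \left(20 + 2^{2} - 24\right) = - \frac{1}{9365} + \left(20 + 4 - 24\right) = - \frac{1}{9365} + 0 = - \frac{1}{9365}$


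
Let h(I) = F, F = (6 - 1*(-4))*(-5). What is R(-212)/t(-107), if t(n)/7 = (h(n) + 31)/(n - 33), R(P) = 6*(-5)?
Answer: -600/19 ≈ -31.579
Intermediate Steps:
R(P) = -30
F = -50 (F = (6 + 4)*(-5) = 10*(-5) = -50)
h(I) = -50
t(n) = -133/(-33 + n) (t(n) = 7*((-50 + 31)/(n - 33)) = 7*(-19/(-33 + n)) = -133/(-33 + n))
R(-212)/t(-107) = -30/((-133/(-33 - 107))) = -30/((-133/(-140))) = -30/((-133*(-1/140))) = -30/19/20 = -30*20/19 = -600/19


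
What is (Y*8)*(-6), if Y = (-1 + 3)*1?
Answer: -96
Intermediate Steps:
Y = 2 (Y = 2*1 = 2)
(Y*8)*(-6) = (2*8)*(-6) = 16*(-6) = -96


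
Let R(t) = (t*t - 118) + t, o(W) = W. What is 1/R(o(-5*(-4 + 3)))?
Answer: -1/88 ≈ -0.011364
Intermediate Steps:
R(t) = -118 + t + t**2 (R(t) = (t**2 - 118) + t = (-118 + t**2) + t = -118 + t + t**2)
1/R(o(-5*(-4 + 3))) = 1/(-118 - 5*(-4 + 3) + (-5*(-4 + 3))**2) = 1/(-118 - 5*(-1) + (-5*(-1))**2) = 1/(-118 + 5 + 5**2) = 1/(-118 + 5 + 25) = 1/(-88) = -1/88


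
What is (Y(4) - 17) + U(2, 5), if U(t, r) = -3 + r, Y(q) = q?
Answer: -11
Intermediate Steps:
(Y(4) - 17) + U(2, 5) = (4 - 17) + (-3 + 5) = -13 + 2 = -11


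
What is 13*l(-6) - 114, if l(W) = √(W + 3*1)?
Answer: -114 + 13*I*√3 ≈ -114.0 + 22.517*I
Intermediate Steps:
l(W) = √(3 + W) (l(W) = √(W + 3) = √(3 + W))
13*l(-6) - 114 = 13*√(3 - 6) - 114 = 13*√(-3) - 114 = 13*(I*√3) - 114 = 13*I*√3 - 114 = -114 + 13*I*√3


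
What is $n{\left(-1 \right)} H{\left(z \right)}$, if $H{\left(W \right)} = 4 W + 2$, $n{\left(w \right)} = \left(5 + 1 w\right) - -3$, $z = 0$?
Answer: $14$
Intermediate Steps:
$n{\left(w \right)} = 8 + w$ ($n{\left(w \right)} = \left(5 + w\right) + 3 = 8 + w$)
$H{\left(W \right)} = 2 + 4 W$
$n{\left(-1 \right)} H{\left(z \right)} = \left(8 - 1\right) \left(2 + 4 \cdot 0\right) = 7 \left(2 + 0\right) = 7 \cdot 2 = 14$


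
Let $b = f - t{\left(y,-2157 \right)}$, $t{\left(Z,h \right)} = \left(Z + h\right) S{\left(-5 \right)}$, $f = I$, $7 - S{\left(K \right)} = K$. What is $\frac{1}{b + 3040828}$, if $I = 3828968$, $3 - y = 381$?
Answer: $\frac{1}{6900216} \approx 1.4492 \cdot 10^{-7}$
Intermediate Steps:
$y = -378$ ($y = 3 - 381 = -378$)
$S{\left(K \right)} = 7 - K$
$f = 3828968$
$t{\left(Z,h \right)} = 12 Z + 12 h$ ($t{\left(Z,h \right)} = \left(Z + h\right) \left(7 - -5\right) = \left(Z + h\right) \left(7 + 5\right) = \left(Z + h\right) 12 = 12 Z + 12 h$)
$b = 3859388$ ($b = 3828968 - \left(12 \left(-378\right) + 12 \left(-2157\right)\right) = 3828968 - \left(-4536 - 25884\right) = 3828968 - -30420 = 3828968 + 30420 = 3859388$)
$\frac{1}{b + 3040828} = \frac{1}{3859388 + 3040828} = \frac{1}{6900216}$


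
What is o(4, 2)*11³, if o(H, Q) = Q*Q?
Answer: 5324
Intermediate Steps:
o(H, Q) = Q²
o(4, 2)*11³ = 2²*11³ = 4*1331 = 5324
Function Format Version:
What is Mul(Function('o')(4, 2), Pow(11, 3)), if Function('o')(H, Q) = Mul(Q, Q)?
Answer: 5324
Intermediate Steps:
Function('o')(H, Q) = Pow(Q, 2)
Mul(Function('o')(4, 2), Pow(11, 3)) = Mul(Pow(2, 2), Pow(11, 3)) = Mul(4, 1331) = 5324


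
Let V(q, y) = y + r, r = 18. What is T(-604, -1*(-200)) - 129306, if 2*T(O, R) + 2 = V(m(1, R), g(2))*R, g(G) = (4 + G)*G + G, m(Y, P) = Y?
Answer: -126107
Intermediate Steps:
g(G) = G + G*(4 + G) (g(G) = G*(4 + G) + G = G + G*(4 + G))
V(q, y) = 18 + y (V(q, y) = y + 18 = 18 + y)
T(O, R) = -1 + 16*R (T(O, R) = -1 + ((18 + 2*(5 + 2))*R)/2 = -1 + ((18 + 2*7)*R)/2 = -1 + ((18 + 14)*R)/2 = -1 + (32*R)/2 = -1 + 16*R)
T(-604, -1*(-200)) - 129306 = (-1 + 16*(-1*(-200))) - 129306 = (-1 + 16*200) - 129306 = (-1 + 3200) - 129306 = 3199 - 129306 = -126107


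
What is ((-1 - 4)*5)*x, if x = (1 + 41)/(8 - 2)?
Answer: -175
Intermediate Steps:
x = 7 (x = 42/6 = 42*(⅙) = 7)
((-1 - 4)*5)*x = ((-1 - 4)*5)*7 = -5*5*7 = -25*7 = -175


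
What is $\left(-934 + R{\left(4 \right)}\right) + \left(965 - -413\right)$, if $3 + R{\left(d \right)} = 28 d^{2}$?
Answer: $889$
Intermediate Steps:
$R{\left(d \right)} = -3 + 28 d^{2}$
$\left(-934 + R{\left(4 \right)}\right) + \left(965 - -413\right) = \left(-934 - \left(3 - 28 \cdot 4^{2}\right)\right) + \left(965 - -413\right) = \left(-934 + \left(-3 + 28 \cdot 16\right)\right) + \left(965 + 413\right) = \left(-934 + \left(-3 + 448\right)\right) + 1378 = \left(-934 + 445\right) + 1378 = -489 + 1378 = 889$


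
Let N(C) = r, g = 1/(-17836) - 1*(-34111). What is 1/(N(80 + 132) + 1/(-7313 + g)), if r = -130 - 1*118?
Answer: -477969127/118536325660 ≈ -0.0040323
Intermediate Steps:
g = 608403795/17836 (g = -1/17836 + 34111 = 608403795/17836 ≈ 34111.)
r = -248 (r = -130 - 118 = -248)
N(C) = -248
1/(N(80 + 132) + 1/(-7313 + g)) = 1/(-248 + 1/(-7313 + 608403795/17836)) = 1/(-248 + 1/(477969127/17836)) = 1/(-248 + 17836/477969127) = 1/(-118536325660/477969127) = -477969127/118536325660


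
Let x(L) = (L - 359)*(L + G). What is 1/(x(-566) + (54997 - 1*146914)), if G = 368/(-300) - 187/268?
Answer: 804/348464129 ≈ 2.3073e-6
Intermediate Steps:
G = -38681/20100 (G = 368*(-1/300) - 187*1/268 = -92/75 - 187/268 = -38681/20100 ≈ -1.9244)
x(L) = (-359 + L)*(-38681/20100 + L) (x(L) = (L - 359)*(L - 38681/20100) = (-359 + L)*(-38681/20100 + L))
1/(x(-566) + (54997 - 1*146914)) = 1/((13886479/20100 + (-566)² - 7254581/20100*(-566)) + (54997 - 1*146914)) = 1/((13886479/20100 + 320356 + 2053046423/10050) + (54997 - 146914)) = 1/(422365397/804 - 91917) = 1/(348464129/804) = 804/348464129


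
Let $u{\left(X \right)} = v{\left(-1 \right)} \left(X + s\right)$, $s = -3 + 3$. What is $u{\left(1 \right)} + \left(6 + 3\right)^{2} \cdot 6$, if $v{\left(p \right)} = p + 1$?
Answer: $486$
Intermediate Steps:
$v{\left(p \right)} = 1 + p$
$s = 0$
$u{\left(X \right)} = 0$ ($u{\left(X \right)} = \left(1 - 1\right) \left(X + 0\right) = 0 X = 0$)
$u{\left(1 \right)} + \left(6 + 3\right)^{2} \cdot 6 = 0 + \left(6 + 3\right)^{2} \cdot 6 = 0 + 9^{2} \cdot 6 = 0 + 81 \cdot 6 = 0 + 486 = 486$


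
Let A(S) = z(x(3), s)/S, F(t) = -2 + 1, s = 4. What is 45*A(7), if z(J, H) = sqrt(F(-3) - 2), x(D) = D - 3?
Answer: 45*I*sqrt(3)/7 ≈ 11.135*I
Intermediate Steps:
x(D) = -3 + D
F(t) = -1
z(J, H) = I*sqrt(3) (z(J, H) = sqrt(-1 - 2) = sqrt(-3) = I*sqrt(3))
A(S) = I*sqrt(3)/S (A(S) = (I*sqrt(3))/S = I*sqrt(3)/S)
45*A(7) = 45*(I*sqrt(3)/7) = 45*I*sqrt(3)/7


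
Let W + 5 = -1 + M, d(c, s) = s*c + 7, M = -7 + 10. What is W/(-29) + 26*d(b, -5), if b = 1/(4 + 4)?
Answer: 19239/116 ≈ 165.85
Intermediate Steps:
M = 3
b = 1/8 ≈ 0.12500
d(c, s) = 7 + c*s (d(c, s) = c*s + 7 = 7 + c*s)
W = -3 (W = -5 + (-1 + 3) = -5 + 2 = -3)
W/(-29) + 26*d(b, -5) = -3/(-29) + 26*(7 + (1/8)*(-5)) = -3*(-1/29) + 26*(7 - 5/8) = 3/29 + 26*(51/8) = 3/29 + 663/4 = 19239/116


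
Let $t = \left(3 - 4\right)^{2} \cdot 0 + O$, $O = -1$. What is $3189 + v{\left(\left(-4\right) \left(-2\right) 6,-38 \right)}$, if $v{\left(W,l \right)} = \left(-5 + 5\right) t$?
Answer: $3189$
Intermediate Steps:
$t = -1$ ($t = \left(3 - 4\right)^{2} \cdot 0 - 1 = \left(-1\right)^{2} \cdot 0 - 1 = 1 \cdot 0 - 1 = 0 - 1 = -1$)
$v{\left(W,l \right)} = 0$ ($v{\left(W,l \right)} = \left(-5 + 5\right) \left(-1\right) = 0 \left(-1\right) = 0$)
$3189 + v{\left(\left(-4\right) \left(-2\right) 6,-38 \right)} = 3189 + 0 = 3189$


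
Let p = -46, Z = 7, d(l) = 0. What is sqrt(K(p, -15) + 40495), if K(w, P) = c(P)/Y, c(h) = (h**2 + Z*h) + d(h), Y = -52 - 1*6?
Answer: sqrt(34054555)/29 ≈ 201.23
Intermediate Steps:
Y = -58 (Y = -52 - 6 = -58)
c(h) = h**2 + 7*h (c(h) = (h**2 + 7*h) + 0 = h**2 + 7*h)
K(w, P) = -P*(7 + P)/58 (K(w, P) = (P*(7 + P))/(-58) = (P*(7 + P))*(-1/58) = -P*(7 + P)/58)
sqrt(K(p, -15) + 40495) = sqrt((1/58)*(-15)*(-7 - 1*(-15)) + 40495) = sqrt((1/58)*(-15)*(-7 + 15) + 40495) = sqrt((1/58)*(-15)*8 + 40495) = sqrt(-60/29 + 40495) = sqrt(1174295/29) = sqrt(34054555)/29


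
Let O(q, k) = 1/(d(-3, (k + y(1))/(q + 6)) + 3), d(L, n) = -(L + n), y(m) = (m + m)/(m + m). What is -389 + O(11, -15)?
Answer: -45107/116 ≈ -388.85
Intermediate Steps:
y(m) = 1 (y(m) = (2*m)/((2*m)) = (2*m)*(1/(2*m)) = 1)
d(L, n) = -L - n
O(q, k) = 1/(6 - (1 + k)/(6 + q)) (O(q, k) = 1/((-1*(-3) - (k + 1)/(q + 6)) + 3) = 1/((3 - (1 + k)/(6 + q)) + 3) = 1/(6 - (1 + k)/(6 + q)))
-389 + O(11, -15) = -389 + (6 + 11)/(35 - 1*(-15) + 6*11) = -389 + 17/(35 + 15 + 66) = -389 + 17/116 = -45107/116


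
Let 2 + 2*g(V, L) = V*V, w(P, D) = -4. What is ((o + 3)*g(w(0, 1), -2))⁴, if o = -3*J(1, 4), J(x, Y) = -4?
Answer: 121550625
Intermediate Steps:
g(V, L) = -1 + V²/2 (g(V, L) = -1 + (V*V)/2 = -1 + V²/2)
o = 12 (o = -3*(-4) = 12)
((o + 3)*g(w(0, 1), -2))⁴ = ((12 + 3)*(-1 + (½)*(-4)²))⁴ = (15*(-1 + (½)*16))⁴ = (15*(-1 + 8))⁴ = (15*7)⁴ = 105⁴ = 121550625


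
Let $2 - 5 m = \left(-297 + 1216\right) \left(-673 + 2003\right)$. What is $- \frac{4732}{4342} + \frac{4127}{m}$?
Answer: $- \frac{225898821}{204118756} \approx -1.1067$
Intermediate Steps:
$m = - \frac{1222268}{5}$ ($m = \frac{2}{5} - \frac{\left(-297 + 1216\right) \left(-673 + 2003\right)}{5} = \frac{2}{5} - \frac{919 \cdot 1330}{5} = \frac{2}{5} - 244454 = - \frac{1222268}{5} \approx -2.4445 \cdot 10^{5}$)
$- \frac{4732}{4342} + \frac{4127}{m} = - \frac{4732}{4342} + \frac{4127}{- \frac{1222268}{5}} = \left(-4732\right) \frac{1}{4342} + 4127 \left(- \frac{5}{1222268}\right) = - \frac{182}{167} - \frac{20635}{1222268} = - \frac{225898821}{204118756}$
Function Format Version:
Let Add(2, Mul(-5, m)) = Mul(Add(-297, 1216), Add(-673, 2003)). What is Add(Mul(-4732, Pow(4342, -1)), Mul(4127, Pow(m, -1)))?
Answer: Rational(-225898821, 204118756) ≈ -1.1067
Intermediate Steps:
m = Rational(-1222268, 5) (m = Add(Rational(2, 5), Mul(Rational(-1, 5), Mul(Add(-297, 1216), Add(-673, 2003)))) = Add(Rational(2, 5), Mul(Rational(-1, 5), Mul(919, 1330))) = Add(Rational(2, 5), Mul(Rational(-1, 5), 1222270)) = Add(Rational(2, 5), -244454) = Rational(-1222268, 5) ≈ -2.4445e+5)
Add(Mul(-4732, Pow(4342, -1)), Mul(4127, Pow(m, -1))) = Add(Mul(-4732, Pow(4342, -1)), Mul(4127, Pow(Rational(-1222268, 5), -1))) = Add(Mul(-4732, Rational(1, 4342)), Mul(4127, Rational(-5, 1222268))) = Add(Rational(-182, 167), Rational(-20635, 1222268)) = Rational(-225898821, 204118756)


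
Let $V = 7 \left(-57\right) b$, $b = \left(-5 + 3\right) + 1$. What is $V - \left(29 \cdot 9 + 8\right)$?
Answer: $130$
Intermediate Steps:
$b = -1$ ($b = -2 + 1 = -1$)
$V = 399$ ($V = 7 \left(-57\right) \left(-1\right) = \left(-399\right) \left(-1\right) = 399$)
$V - \left(29 \cdot 9 + 8\right) = 399 - \left(29 \cdot 9 + 8\right) = 399 - \left(261 + 8\right) = 399 - 269 = 130$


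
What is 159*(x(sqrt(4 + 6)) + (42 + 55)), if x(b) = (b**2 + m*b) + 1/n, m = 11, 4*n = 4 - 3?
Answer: 17649 + 1749*sqrt(10) ≈ 23180.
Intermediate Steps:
n = 1/4 (n = (4 - 3)/4 = (1/4)*1 = 1/4 ≈ 0.25000)
x(b) = 4 + b**2 + 11*b (x(b) = (b**2 + 11*b) + 1/(1/4) = (b**2 + 11*b) + 4 = 4 + b**2 + 11*b)
159*(x(sqrt(4 + 6)) + (42 + 55)) = 159*((4 + sqrt(4 + 6)*(11 + sqrt(4 + 6))) + (42 + 55)) = 159*((4 + sqrt(10)*(11 + sqrt(10))) + 97) = 159*(101 + sqrt(10)*(11 + sqrt(10))) = 16059 + 159*sqrt(10)*(11 + sqrt(10))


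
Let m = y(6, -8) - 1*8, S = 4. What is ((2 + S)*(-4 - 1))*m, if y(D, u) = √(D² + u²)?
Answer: -60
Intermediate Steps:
m = 2 (m = √(6² + (-8)²) - 1*8 = √(36 + 64) - 8 = √100 - 8 = 10 - 8 = 2)
((2 + S)*(-4 - 1))*m = ((2 + 4)*(-4 - 1))*2 = (6*(-5))*2 = -30*2 = -60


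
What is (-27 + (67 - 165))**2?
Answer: 15625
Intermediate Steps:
(-27 + (67 - 165))**2 = (-27 - 98)**2 = (-125)**2 = 15625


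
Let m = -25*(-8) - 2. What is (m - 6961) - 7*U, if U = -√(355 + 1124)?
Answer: -6763 + 7*√1479 ≈ -6493.8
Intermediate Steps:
U = -√1479 ≈ -38.458
m = 198 (m = 200 - 2 = 198)
(m - 6961) - 7*U = (198 - 6961) - (-7)*√1479 = -6763 + 7*√1479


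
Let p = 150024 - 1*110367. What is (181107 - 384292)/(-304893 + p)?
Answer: 203185/265236 ≈ 0.76605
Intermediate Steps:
p = 39657 (p = 150024 - 110367 = 39657)
(181107 - 384292)/(-304893 + p) = (181107 - 384292)/(-304893 + 39657) = -203185/(-265236) = -203185*(-1/265236) = 203185/265236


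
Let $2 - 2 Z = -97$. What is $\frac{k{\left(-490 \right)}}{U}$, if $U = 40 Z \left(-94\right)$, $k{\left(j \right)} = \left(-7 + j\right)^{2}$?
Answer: $- \frac{247009}{186120} \approx -1.3271$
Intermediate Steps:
$Z = \frac{99}{2}$ ($Z = 1 - - \frac{97}{2} = 1 + \frac{97}{2} = \frac{99}{2} \approx 49.5$)
$U = -186120$ ($U = 40 \cdot \frac{99}{2} \left(-94\right) = 1980 \left(-94\right) = -186120$)
$\frac{k{\left(-490 \right)}}{U} = \frac{\left(-7 - 490\right)^{2}}{-186120} = \left(-497\right)^{2} \left(- \frac{1}{186120}\right) = 247009 \left(- \frac{1}{186120}\right) = - \frac{247009}{186120}$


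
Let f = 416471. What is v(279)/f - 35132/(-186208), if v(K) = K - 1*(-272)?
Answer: 334864995/1762505272 ≈ 0.18999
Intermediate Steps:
v(K) = 272 + K (v(K) = K + 272 = 272 + K)
v(279)/f - 35132/(-186208) = (272 + 279)/416471 - 35132/(-186208) = 551*(1/416471) - 35132*(-1/186208) = 551/416471 + 8783/46552 = 334864995/1762505272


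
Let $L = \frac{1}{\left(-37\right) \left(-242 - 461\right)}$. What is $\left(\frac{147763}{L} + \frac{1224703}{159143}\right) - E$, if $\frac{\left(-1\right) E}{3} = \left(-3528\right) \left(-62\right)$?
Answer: $\frac{611764726886646}{159143} \approx 3.8441 \cdot 10^{9}$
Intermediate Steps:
$L = \frac{1}{26011}$ ($L = \frac{1}{\left(-37\right) \left(-703\right)} = \frac{1}{26011} \approx 3.8445 \cdot 10^{-5}$)
$E = -656208$ ($E = - 3 \left(\left(-3528\right) \left(-62\right)\right) = \left(-3\right) 218736 = -656208$)
$\left(\frac{147763}{L} + \frac{1224703}{159143}\right) - E = \left(147763 \frac{1}{\frac{1}{26011}} + \frac{1224703}{159143}\right) - -656208 = \left(147763 \cdot 26011 + 1224703 \cdot \frac{1}{159143}\right) + 656208 = \left(3843463393 + \frac{1224703}{159143}\right) + 656208 = \frac{611660295976902}{159143} + 656208 = \frac{611764726886646}{159143}$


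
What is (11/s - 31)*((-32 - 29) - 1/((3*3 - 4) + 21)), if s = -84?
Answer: 1383335/728 ≈ 1900.2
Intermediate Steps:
(11/s - 31)*((-32 - 29) - 1/((3*3 - 4) + 21)) = (11/(-84) - 31)*((-32 - 29) - 1/((3*3 - 4) + 21)) = (11*(-1/84) - 31)*(-61 - 1/((9 - 4) + 21)) = (-11/84 - 31)*(-61 - 1/(5 + 21)) = -2615*(-61 - 1/26)/84 = -2615/84*(-1587/26) = 1383335/728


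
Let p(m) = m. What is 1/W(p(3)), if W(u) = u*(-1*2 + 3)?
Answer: ⅓ ≈ 0.33333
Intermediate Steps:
W(u) = u (W(u) = u*(-2 + 3) = u*1 = u)
1/W(p(3)) = 1/3 = ⅓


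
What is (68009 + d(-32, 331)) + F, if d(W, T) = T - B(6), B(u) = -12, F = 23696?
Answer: 92048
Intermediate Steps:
d(W, T) = 12 + T (d(W, T) = T - 1*(-12) = T + 12 = 12 + T)
(68009 + d(-32, 331)) + F = (68009 + (12 + 331)) + 23696 = (68009 + 343) + 23696 = 68352 + 23696 = 92048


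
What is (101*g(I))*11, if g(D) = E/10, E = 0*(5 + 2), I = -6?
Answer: 0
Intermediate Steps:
E = 0 (E = 0*7 = 0)
g(D) = 0 (g(D) = 0/10 = 0*(⅒) = 0)
(101*g(I))*11 = (101*0)*11 = 0*11 = 0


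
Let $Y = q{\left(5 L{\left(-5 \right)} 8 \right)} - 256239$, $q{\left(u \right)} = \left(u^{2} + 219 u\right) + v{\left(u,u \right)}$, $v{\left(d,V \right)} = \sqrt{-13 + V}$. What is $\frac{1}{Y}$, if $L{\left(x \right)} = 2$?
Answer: $- \frac{232319}{53972117694} - \frac{\sqrt{67}}{53972117694} \approx -4.3046 \cdot 10^{-6}$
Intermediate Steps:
$q{\left(u \right)} = u^{2} + \sqrt{-13 + u} + 219 u$ ($q{\left(u \right)} = \left(u^{2} + 219 u\right) + \sqrt{-13 + u} = u^{2} + \sqrt{-13 + u} + 219 u$)
$Y = -232319 + \sqrt{67}$ ($Y = \left(\left(5 \cdot 2 \cdot 8\right)^{2} + \sqrt{-13 + 5 \cdot 2 \cdot 8} + 219 \cdot 5 \cdot 2 \cdot 8\right) - 256239 = \left(\left(10 \cdot 8\right)^{2} + \sqrt{-13 + 10 \cdot 8} + 219 \cdot 10 \cdot 8\right) - 256239 = \left(80^{2} + \sqrt{-13 + 80} + 219 \cdot 80\right) - 256239 = \left(6400 + \sqrt{67} + 17520\right) - 256239 = \left(23920 + \sqrt{67}\right) - 256239 = -232319 + \sqrt{67} \approx -2.3231 \cdot 10^{5}$)
$\frac{1}{Y} = \frac{1}{-232319 + \sqrt{67}}$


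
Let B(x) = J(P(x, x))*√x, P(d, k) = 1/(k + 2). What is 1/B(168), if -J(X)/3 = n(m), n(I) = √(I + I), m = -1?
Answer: I*√21/252 ≈ 0.018185*I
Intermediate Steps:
P(d, k) = 1/(2 + k)
n(I) = √2*√I (n(I) = √(2*I) = √2*√I)
J(X) = -3*I*√2 (J(X) = -3*√2*√(-1) = -3*√2*I = -3*I*√2)
B(x) = -3*I*√2*√x (B(x) = (-3*I*√2)*√x = -3*I*√2*√x)
1/B(168) = 1/(-3*I*√2*√168) = 1/(-3*I*√2*2*√42) = 1/(-12*I*√21) = I*√21/252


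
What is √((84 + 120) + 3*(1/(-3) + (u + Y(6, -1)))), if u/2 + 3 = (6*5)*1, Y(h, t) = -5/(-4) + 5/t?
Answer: √1415/2 ≈ 18.808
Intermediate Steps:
Y(h, t) = 5/4 + 5/t (Y(h, t) = -5*(-¼) + 5/t = 5/4 + 5/t)
u = 54 (u = -6 + 2*((6*5)*1) = -6 + 2*(30*1) = -6 + 2*30 = -6 + 60 = 54)
√((84 + 120) + 3*(1/(-3) + (u + Y(6, -1)))) = √((84 + 120) + 3*(1/(-3) + (54 + (5/4 + 5/(-1))))) = √(204 + 3*(-⅓ + (54 + (5/4 + 5*(-1))))) = √(204 + 3*(-⅓ + (54 + (5/4 - 5)))) = √(204 + 3*(-⅓ + (54 - 15/4))) = √(204 + 3*(-⅓ + 201/4)) = √(204 + 3*(599/12)) = √(204 + 599/4) = √(1415/4) = √1415/2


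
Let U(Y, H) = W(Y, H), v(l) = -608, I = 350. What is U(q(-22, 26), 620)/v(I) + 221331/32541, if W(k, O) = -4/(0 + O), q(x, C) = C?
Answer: 6952755327/1022221280 ≈ 6.8016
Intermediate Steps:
W(k, O) = -4/O
U(Y, H) = -4/H
U(q(-22, 26), 620)/v(I) + 221331/32541 = -4/620/(-608) + 221331/32541 = -4*1/620*(-1/608) + 221331*(1/32541) = -1/155*(-1/608) + 73777/10847 = 1/94240 + 73777/10847 = 6952755327/1022221280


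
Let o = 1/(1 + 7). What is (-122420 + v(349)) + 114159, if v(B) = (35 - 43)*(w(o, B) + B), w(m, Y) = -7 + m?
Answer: -10998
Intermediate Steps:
o = 1/8 ≈ 0.12500
v(B) = 55 - 8*B (v(B) = (35 - 43)*((-7 + 1/8) + B) = -8*(-55/8 + B) = 55 - 8*B)
(-122420 + v(349)) + 114159 = (-122420 + (55 - 8*349)) + 114159 = (-122420 + (55 - 2792)) + 114159 = (-122420 - 2737) + 114159 = -125157 + 114159 = -10998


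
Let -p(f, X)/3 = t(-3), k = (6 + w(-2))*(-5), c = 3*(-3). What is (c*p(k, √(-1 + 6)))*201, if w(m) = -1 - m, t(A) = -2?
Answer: -10854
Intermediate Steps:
c = -9
k = -35 (k = (6 + (-1 - 1*(-2)))*(-5) = (6 + (-1 + 2))*(-5) = (6 + 1)*(-5) = 7*(-5) = -35)
p(f, X) = 6 (p(f, X) = -3*(-2) = 6)
(c*p(k, √(-1 + 6)))*201 = -9*6*201 = -54*201 = -10854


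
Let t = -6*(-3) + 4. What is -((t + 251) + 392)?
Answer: -665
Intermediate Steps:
t = 22 (t = 18 + 4 = 22)
-((t + 251) + 392) = -((22 + 251) + 392) = -(273 + 392) = -1*665 = -665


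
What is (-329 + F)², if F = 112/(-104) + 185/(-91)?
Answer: 913369284/8281 ≈ 1.1030e+5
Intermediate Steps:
F = -283/91 (F = 112*(-1/104) + 185*(-1/91) = -14/13 - 185/91 = -283/91 ≈ -3.1099)
(-329 + F)² = (-329 - 283/91)² = (-30222/91)² = 913369284/8281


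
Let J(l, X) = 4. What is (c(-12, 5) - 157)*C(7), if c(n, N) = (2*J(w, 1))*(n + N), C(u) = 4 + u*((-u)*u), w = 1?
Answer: 72207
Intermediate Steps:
C(u) = 4 - u**3 (C(u) = 4 + u*(-u**2) = 4 - u**3)
c(n, N) = 8*N + 8*n (c(n, N) = (2*4)*(n + N) = 8*(N + n) = 8*N + 8*n)
(c(-12, 5) - 157)*C(7) = ((8*5 + 8*(-12)) - 157)*(4 - 1*7**3) = ((40 - 96) - 157)*(4 - 1*343) = (-56 - 157)*(4 - 343) = -213*(-339) = 72207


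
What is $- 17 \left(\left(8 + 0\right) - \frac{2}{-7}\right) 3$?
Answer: $- \frac{2958}{7} \approx -422.57$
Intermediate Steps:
$- 17 \left(\left(8 + 0\right) - \frac{2}{-7}\right) 3 = - 17 \left(8 - - \frac{2}{7}\right) 3 = - 17 \left(8 + \frac{2}{7}\right) 3 = \left(-17\right) \frac{58}{7} \cdot 3 = \left(- \frac{986}{7}\right) 3 = - \frac{2958}{7}$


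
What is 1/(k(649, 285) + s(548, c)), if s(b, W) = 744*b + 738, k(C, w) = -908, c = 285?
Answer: 1/407542 ≈ 2.4537e-6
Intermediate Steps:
s(b, W) = 738 + 744*b
1/(k(649, 285) + s(548, c)) = 1/(-908 + (738 + 744*548)) = 1/(-908 + (738 + 407712)) = 1/(-908 + 408450) = 1/407542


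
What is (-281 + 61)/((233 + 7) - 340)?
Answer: 11/5 ≈ 2.2000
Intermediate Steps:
(-281 + 61)/((233 + 7) - 340) = -220/(240 - 340) = -220/(-100) = -220*(-1/100) = 11/5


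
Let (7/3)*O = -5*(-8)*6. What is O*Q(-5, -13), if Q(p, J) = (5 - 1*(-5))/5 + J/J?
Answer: 2160/7 ≈ 308.57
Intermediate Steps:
Q(p, J) = 3 (Q(p, J) = (5 + 5)*(1/5) + 1 = 10*(1/5) + 1 = 2 + 1 = 3)
O = 720/7 (O = 3*(-5*(-8)*6)/7 = 3*(40*6)/7 = (3/7)*240 = 720/7 ≈ 102.86)
O*Q(-5, -13) = (720/7)*3 = 2160/7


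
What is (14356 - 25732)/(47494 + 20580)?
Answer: -5688/34037 ≈ -0.16711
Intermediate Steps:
(14356 - 25732)/(47494 + 20580) = -11376/68074 = -11376*1/68074 = -5688/34037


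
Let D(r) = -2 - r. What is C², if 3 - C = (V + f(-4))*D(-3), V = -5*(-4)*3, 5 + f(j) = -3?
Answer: 2401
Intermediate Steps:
f(j) = -8 (f(j) = -5 - 3 = -8)
V = 60 (V = 20*3 = 60)
C = -49 (C = 3 - (60 - 8)*(-2 - 1*(-3)) = 3 - 52*(-2 + 3) = 3 - 52 = -49)
C² = (-49)² = 2401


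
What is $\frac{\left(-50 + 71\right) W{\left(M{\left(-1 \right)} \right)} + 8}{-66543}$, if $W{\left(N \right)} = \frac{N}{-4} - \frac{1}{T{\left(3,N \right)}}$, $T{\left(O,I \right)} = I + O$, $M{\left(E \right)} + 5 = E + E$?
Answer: $- \frac{50}{66543} \approx -0.00075139$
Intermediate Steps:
$M{\left(E \right)} = -5 + 2 E$ ($M{\left(E \right)} = -5 + \left(E + E\right) = -5 + 2 E$)
$W{\left(N \right)} = - \frac{1}{3 + N} - \frac{N}{4}$ ($W{\left(N \right)} = \frac{N}{-4} - \frac{1}{N + 3} = N \left(- \frac{1}{4}\right) - \frac{1}{3 + N} = - \frac{N}{4} - \frac{1}{3 + N} = - \frac{1}{3 + N} - \frac{N}{4}$)
$\frac{\left(-50 + 71\right) W{\left(M{\left(-1 \right)} \right)} + 8}{-66543} = \frac{\left(-50 + 71\right) \frac{-4 - \left(-5 + 2 \left(-1\right)\right) \left(3 + \left(-5 + 2 \left(-1\right)\right)\right)}{4 \left(3 + \left(-5 + 2 \left(-1\right)\right)\right)} + 8}{-66543} = \left(21 \frac{-4 - \left(-5 - 2\right) \left(3 - 7\right)}{4 \left(3 - 7\right)} + 8\right) \left(- \frac{1}{66543}\right) = \left(21 \frac{-4 - - 7 \left(3 - 7\right)}{4 \left(3 - 7\right)} + 8\right) \left(- \frac{1}{66543}\right) = \left(21 \frac{-4 - \left(-7\right) \left(-4\right)}{4 \left(-4\right)} + 8\right) \left(- \frac{1}{66543}\right) = \left(21 \cdot \frac{1}{4} \left(- \frac{1}{4}\right) \left(-4 - 28\right) + 8\right) \left(- \frac{1}{66543}\right) = \left(21 \cdot \frac{1}{4} \left(- \frac{1}{4}\right) \left(-32\right) + 8\right) \left(- \frac{1}{66543}\right) = \left(21 \cdot 2 + 8\right) \left(- \frac{1}{66543}\right) = \left(42 + 8\right) \left(- \frac{1}{66543}\right) = 50 \left(- \frac{1}{66543}\right) = - \frac{50}{66543}$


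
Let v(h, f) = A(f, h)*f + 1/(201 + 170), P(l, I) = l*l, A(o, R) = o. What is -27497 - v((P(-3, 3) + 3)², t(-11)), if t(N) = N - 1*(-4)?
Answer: -10219567/371 ≈ -27546.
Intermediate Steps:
t(N) = 4 + N (t(N) = N + 4 = 4 + N)
P(l, I) = l²
v(h, f) = 1/371 + f² (v(h, f) = f*f + 1/(201 + 170) = f² + 1/371 = 1/371 + f²)
-27497 - v((P(-3, 3) + 3)², t(-11)) = -27497 - (1/371 + (4 - 11)²) = -27497 - (1/371 + (-7)²) = -27497 - (1/371 + 49) = -27497 - 1*18180/371 = -27497 - 18180/371 = -10219567/371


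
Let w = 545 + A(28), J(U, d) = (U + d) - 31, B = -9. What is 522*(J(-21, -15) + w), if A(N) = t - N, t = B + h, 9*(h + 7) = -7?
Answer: 226142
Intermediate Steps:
h = -70/9 (h = -7 + (⅑)*(-7) = -7 - 7/9 = -70/9 ≈ -7.7778)
J(U, d) = -31 + U + d
t = -151/9 (t = -9 - 70/9 = -151/9 ≈ -16.778)
A(N) = -151/9 - N
w = 4502/9 (w = 545 + (-151/9 - 1*28) = 545 + (-151/9 - 28) = 545 - 403/9 = 4502/9 ≈ 500.22)
522*(J(-21, -15) + w) = 522*((-31 - 21 - 15) + 4502/9) = 522*(-67 + 4502/9) = 522*(3899/9) = 226142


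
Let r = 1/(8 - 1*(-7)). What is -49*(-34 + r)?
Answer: 24941/15 ≈ 1662.7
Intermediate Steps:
r = 1/15 (r = 1/(8 + 7) = 1/15 ≈ 0.066667)
-49*(-34 + r) = -49*(-34 + 1/15) = -49*(-509/15) = 24941/15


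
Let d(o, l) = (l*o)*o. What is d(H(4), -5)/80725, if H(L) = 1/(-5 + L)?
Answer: -1/16145 ≈ -6.1939e-5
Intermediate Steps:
d(o, l) = l*o²
d(H(4), -5)/80725 = -5/(-5 + 4)²/80725 = -5*(1/(-1))²*(1/80725) = -5*(-1)²*(1/80725) = -5*1*(1/80725) = -5*1/80725 = -1/16145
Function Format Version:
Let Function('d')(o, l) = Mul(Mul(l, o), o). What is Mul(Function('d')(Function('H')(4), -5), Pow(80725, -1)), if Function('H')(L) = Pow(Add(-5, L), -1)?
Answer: Rational(-1, 16145) ≈ -6.1939e-5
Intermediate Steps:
Function('d')(o, l) = Mul(l, Pow(o, 2))
Mul(Function('d')(Function('H')(4), -5), Pow(80725, -1)) = Mul(Mul(-5, Pow(Pow(Add(-5, 4), -1), 2)), Pow(80725, -1)) = Mul(Mul(-5, Pow(Pow(-1, -1), 2)), Rational(1, 80725)) = Mul(Mul(-5, Pow(-1, 2)), Rational(1, 80725)) = Mul(Mul(-5, 1), Rational(1, 80725)) = Mul(-5, Rational(1, 80725)) = Rational(-1, 16145)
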